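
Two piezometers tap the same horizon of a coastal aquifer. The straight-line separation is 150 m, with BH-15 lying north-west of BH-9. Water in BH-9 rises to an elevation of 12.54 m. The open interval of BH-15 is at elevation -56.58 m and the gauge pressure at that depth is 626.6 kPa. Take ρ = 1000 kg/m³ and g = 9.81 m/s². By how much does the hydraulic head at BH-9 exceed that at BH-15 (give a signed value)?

Δh ≈ 5.25 m

Total head at BH-9: h = 12.54 m (water level in the piezometer is the total head).
Pressure head at BH-15: ψ = P/(ρg) = 626.6×1000 / (1000 × 9.81) = 63.87 m.
Total head at BH-15: h = z + ψ = -56.58 + 63.87 = 7.29 m.
Head difference: h(BH-9) − h(BH-15) = 12.54 − 7.29 = 5.25 m.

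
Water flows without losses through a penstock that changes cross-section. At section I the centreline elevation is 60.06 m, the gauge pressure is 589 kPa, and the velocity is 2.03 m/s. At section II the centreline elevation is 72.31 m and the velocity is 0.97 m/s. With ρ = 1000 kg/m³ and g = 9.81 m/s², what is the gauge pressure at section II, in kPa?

P₂ ≈ 470 kPa

Pressure head at I: ψ₁ = P₁/(ρg) = 589×1000 / (1000 × 9.81) = 60.04 m.
Velocity heads: v₁²/2g = 2.03²/19.62 = 0.210 m; v₂²/2g = 0.97²/19.62 = 0.048 m.
Total head H = z₁ + ψ₁ + v₁²/2g = 60.06 + 60.04 + 0.210 = 120.31 m.
ψ₂ = H − z₂ − v₂²/2g = 120.31 − 72.31 − 0.048 = 47.95 m.
P₂ = ρgψ₂ = 1000 × 9.81 × 47.95 ≈ 470 kPa.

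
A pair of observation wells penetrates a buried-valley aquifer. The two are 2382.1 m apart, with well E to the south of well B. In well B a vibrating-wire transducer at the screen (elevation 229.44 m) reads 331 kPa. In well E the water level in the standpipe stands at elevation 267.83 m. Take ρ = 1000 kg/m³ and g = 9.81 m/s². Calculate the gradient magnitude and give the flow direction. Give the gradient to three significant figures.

Pressure head at well B: ψ = P/(ρg) = 331×1000 / (1000 × 9.81) = 33.74 m.
Total head at well B: h = z + ψ = 229.44 + 33.74 = 263.18 m.
Total head at well E: h = 267.83 m (water level in the piezometer is the total head).
Head difference: h(well B) − h(well E) = 263.18 − 267.83 = -4.65 m.
Hydraulic gradient: i = |Δh| / L = 4.65 / 2382.1 = 0.00195.
Flow is from higher to lower head: from well E toward well B, i.e. toward the north.

i ≈ 0.00195; groundwater flows toward the north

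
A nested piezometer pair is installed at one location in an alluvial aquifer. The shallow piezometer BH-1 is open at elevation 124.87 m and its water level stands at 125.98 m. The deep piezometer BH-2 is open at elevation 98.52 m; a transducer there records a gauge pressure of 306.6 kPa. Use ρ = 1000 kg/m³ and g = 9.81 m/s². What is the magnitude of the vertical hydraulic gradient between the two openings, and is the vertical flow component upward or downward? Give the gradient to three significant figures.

Total head at BH-1: h = 125.98 m (water level in the standpipe).
Pressure head at BH-2: ψ = P/(ρg) = 306.6×1000 / (1000 × 9.81) = 31.25 m.
Total head at BH-2: h = z + ψ = 98.52 + 31.25 = 129.77 m.
Δh = h(BH-1) − h(BH-2) = 125.98 − 129.77 = -3.79 m.
Vertical separation Δz = 124.87 − 98.52 = 26.35 m.
|i_v| = |Δh| / Δz = 3.79 / 26.35 = 0.144.
Head is higher in the deep piezometer, so vertical flow is upward (discharge condition).

|i_v| ≈ 0.144; vertical flow is upward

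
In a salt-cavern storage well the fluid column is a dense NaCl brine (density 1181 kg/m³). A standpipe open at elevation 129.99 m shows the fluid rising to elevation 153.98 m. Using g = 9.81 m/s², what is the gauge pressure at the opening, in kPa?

P ≈ 278 kPa

Pressure head ψ = h − z = 153.98 − 129.99 = 23.99 m.
P = ρgψ = 1181 × 9.81 × 23.99 = 277939 Pa ≈ 278 kPa.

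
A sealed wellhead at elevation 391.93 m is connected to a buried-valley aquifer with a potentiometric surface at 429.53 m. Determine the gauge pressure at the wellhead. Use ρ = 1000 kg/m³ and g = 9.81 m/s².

P ≈ 369 kPa

Head above the cap: Δh = 429.53 − 391.93 = 37.60 m.
P = ρgΔh = 1000 × 9.81 × 37.60 = 368856 Pa ≈ 369 kPa.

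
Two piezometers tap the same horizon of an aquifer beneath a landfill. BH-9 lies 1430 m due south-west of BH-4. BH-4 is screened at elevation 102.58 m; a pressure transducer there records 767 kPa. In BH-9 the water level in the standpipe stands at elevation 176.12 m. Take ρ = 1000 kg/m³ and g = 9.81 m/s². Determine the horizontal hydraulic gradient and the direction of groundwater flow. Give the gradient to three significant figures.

Pressure head at BH-4: ψ = P/(ρg) = 767×1000 / (1000 × 9.81) = 78.19 m.
Total head at BH-4: h = z + ψ = 102.58 + 78.19 = 180.77 m.
Total head at BH-9: h = 176.12 m (water level in the piezometer is the total head).
Head difference: h(BH-4) − h(BH-9) = 180.77 − 176.12 = 4.65 m.
Hydraulic gradient: i = |Δh| / L = 4.65 / 1430 = 0.00325.
Flow is from higher to lower head: from BH-4 toward BH-9, i.e. toward the south-west.

i ≈ 0.00325; groundwater flows toward the south-west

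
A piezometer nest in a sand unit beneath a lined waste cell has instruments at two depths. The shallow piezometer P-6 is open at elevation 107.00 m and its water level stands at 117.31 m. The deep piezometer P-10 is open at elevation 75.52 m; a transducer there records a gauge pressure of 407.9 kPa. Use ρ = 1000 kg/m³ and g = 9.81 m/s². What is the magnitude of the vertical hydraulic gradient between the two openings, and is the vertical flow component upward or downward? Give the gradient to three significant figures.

Total head at P-6: h = 117.31 m (water level in the standpipe).
Pressure head at P-10: ψ = P/(ρg) = 407.9×1000 / (1000 × 9.81) = 41.58 m.
Total head at P-10: h = z + ψ = 75.52 + 41.58 = 117.10 m.
Δh = h(P-6) − h(P-10) = 117.31 − 117.10 = 0.21 m.
Vertical separation Δz = 107.00 − 75.52 = 31.48 m.
|i_v| = |Δh| / Δz = 0.21 / 31.48 = 0.00667.
Head is higher in the shallow piezometer, so vertical flow is downward (recharge condition).

|i_v| ≈ 0.00667; vertical flow is downward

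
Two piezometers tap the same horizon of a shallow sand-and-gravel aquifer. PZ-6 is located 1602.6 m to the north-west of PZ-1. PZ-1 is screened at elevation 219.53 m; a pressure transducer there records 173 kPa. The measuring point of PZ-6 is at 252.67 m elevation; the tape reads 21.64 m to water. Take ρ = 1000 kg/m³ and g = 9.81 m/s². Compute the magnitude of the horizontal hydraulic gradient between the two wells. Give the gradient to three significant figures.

i ≈ 0.00383

Pressure head at PZ-1: ψ = P/(ρg) = 173×1000 / (1000 × 9.81) = 17.64 m.
Total head at PZ-1: h = z + ψ = 219.53 + 17.64 = 237.17 m.
Total head at PZ-6: h = 252.67 − 21.64 = 231.03 m.
Head difference: h(PZ-1) − h(PZ-6) = 237.17 − 231.03 = 6.14 m.
Hydraulic gradient: i = |Δh| / L = 6.14 / 1602.6 = 0.00383.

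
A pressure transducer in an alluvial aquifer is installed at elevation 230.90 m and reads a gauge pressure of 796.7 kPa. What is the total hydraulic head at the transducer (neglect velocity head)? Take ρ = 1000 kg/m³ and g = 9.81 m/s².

ψ = P/(ρg) = 796.7×1000 / (1000 × 9.81) = 81.21 m.
h = z + ψ = 230.90 + 81.21 = 312.11 m.

h ≈ 312.11 m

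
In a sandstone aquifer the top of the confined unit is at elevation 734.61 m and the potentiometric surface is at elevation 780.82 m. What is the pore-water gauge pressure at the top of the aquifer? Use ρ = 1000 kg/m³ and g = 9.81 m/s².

P ≈ 453 kPa

Pressure head at the aquifer top: ψ = h − z = 780.82 − 734.61 = 46.21 m.
P = ρgψ = 1000 × 9.81 × 46.21 = 453320 Pa ≈ 453 kPa.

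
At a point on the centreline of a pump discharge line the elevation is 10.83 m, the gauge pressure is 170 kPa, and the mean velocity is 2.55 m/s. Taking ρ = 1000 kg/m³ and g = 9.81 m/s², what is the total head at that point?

h ≈ 28.49 m

Pressure head ψ = P/(ρg) = 170×1000 / (1000 × 9.81) = 17.33 m.
Velocity head = v²/(2g) = 2.55² / (2 × 9.81) = 0.331 m.
h = z + ψ + v²/(2g) = 10.83 + 17.33 + 0.331 = 28.49 m.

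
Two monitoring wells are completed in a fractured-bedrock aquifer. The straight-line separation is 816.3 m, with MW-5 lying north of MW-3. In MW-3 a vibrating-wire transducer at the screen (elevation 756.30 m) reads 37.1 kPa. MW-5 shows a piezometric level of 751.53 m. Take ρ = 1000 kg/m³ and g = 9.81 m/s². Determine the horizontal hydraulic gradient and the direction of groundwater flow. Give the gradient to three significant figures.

i ≈ 0.0105; groundwater flows toward the north

Pressure head at MW-3: ψ = P/(ρg) = 37.1×1000 / (1000 × 9.81) = 3.78 m.
Total head at MW-3: h = z + ψ = 756.30 + 3.78 = 760.08 m.
Total head at MW-5: h = 751.53 m (water level in the piezometer is the total head).
Head difference: h(MW-3) − h(MW-5) = 760.08 − 751.53 = 8.55 m.
Hydraulic gradient: i = |Δh| / L = 8.55 / 816.3 = 0.0105.
Flow is from higher to lower head: from MW-3 toward MW-5, i.e. toward the north.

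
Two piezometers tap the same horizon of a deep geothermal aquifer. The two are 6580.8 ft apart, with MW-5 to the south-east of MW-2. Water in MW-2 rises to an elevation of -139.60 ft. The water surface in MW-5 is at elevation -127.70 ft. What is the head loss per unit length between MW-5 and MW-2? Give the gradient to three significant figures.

Total head at MW-2: h = -139.60 ft (water level in the piezometer is the total head).
Total head at MW-5: h = -127.70 ft (water level in the piezometer is the total head).
Head difference: h(MW-2) − h(MW-5) = -139.60 − (-127.70) = -11.90 ft.
Hydraulic gradient: i = |Δh| / L = 11.90 / 6580.8 = 0.00181.

i ≈ 0.00181 ft/ft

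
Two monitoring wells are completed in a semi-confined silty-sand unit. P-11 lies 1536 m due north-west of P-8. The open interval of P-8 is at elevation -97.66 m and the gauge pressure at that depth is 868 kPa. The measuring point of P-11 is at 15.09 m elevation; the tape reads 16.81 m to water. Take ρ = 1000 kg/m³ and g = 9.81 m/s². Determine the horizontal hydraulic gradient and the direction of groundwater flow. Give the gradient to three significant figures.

i ≈ 0.00486; groundwater flows toward the south-east

Pressure head at P-8: ψ = P/(ρg) = 868×1000 / (1000 × 9.81) = 88.48 m.
Total head at P-8: h = z + ψ = -97.66 + 88.48 = -9.18 m.
Total head at P-11: h = 15.09 − 16.81 = -1.72 m.
Head difference: h(P-8) − h(P-11) = -9.18 − (-1.72) = -7.46 m.
Hydraulic gradient: i = |Δh| / L = 7.46 / 1536 = 0.00486.
Flow is from higher to lower head: from P-11 toward P-8, i.e. toward the south-east.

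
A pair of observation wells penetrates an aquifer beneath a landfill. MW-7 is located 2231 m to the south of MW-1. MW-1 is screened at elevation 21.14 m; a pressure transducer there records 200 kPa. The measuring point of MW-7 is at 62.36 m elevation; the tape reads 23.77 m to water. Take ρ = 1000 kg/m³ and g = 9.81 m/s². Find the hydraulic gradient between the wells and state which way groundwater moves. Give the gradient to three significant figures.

Pressure head at MW-1: ψ = P/(ρg) = 200×1000 / (1000 × 9.81) = 20.39 m.
Total head at MW-1: h = z + ψ = 21.14 + 20.39 = 41.53 m.
Total head at MW-7: h = 62.36 − 23.77 = 38.59 m.
Head difference: h(MW-1) − h(MW-7) = 41.53 − 38.59 = 2.94 m.
Hydraulic gradient: i = |Δh| / L = 2.94 / 2231 = 0.00132.
Flow is from higher to lower head: from MW-1 toward MW-7, i.e. toward the south.

i ≈ 0.00132; groundwater flows toward the south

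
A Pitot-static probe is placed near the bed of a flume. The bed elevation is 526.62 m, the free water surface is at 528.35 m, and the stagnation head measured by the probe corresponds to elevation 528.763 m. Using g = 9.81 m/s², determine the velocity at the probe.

Near the bed, under hydrostatic conditions, the piezometric head (z + ψ) equals the free-surface elevation, 528.35 m.
Velocity head = total − piezometric = 528.763 − 528.35 = 0.413 m.
v = √(2g·h_v) = √(2 × 9.81 × 0.413) = 2.85 m/s.

v ≈ 2.85 m/s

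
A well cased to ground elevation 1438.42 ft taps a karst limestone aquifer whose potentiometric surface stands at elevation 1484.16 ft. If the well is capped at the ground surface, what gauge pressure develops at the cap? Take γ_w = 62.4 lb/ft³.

Head above the cap: Δh = 1484.16 − 1438.42 = 45.74 ft.
P = γΔh/144 = 62.4 × 45.74 / 144 = 19.8 psi.

P ≈ 19.8 psi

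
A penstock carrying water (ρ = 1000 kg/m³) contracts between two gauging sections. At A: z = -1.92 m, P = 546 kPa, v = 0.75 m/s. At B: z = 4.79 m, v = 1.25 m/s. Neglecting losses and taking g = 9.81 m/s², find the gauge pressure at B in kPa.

Pressure head at A: ψ₁ = P₁/(ρg) = 546×1000 / (1000 × 9.81) = 55.66 m.
Velocity heads: v₁²/2g = 0.75²/19.62 = 0.029 m; v₂²/2g = 1.25²/19.62 = 0.080 m.
Total head H = z₁ + ψ₁ + v₁²/2g = -1.92 + 55.66 + 0.029 = 53.77 m.
ψ₂ = H − z₂ − v₂²/2g = 53.77 − 4.79 − 0.080 = 48.90 m.
P₂ = ρgψ₂ = 1000 × 9.81 × 48.90 ≈ 480 kPa.

P₂ ≈ 480 kPa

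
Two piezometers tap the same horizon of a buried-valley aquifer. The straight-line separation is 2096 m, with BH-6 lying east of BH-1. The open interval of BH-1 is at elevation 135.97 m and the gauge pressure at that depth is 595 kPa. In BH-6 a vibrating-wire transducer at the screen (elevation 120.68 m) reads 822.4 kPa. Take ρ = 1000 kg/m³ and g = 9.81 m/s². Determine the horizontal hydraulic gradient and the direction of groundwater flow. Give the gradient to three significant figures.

Pressure head at BH-1: ψ = P/(ρg) = 595×1000 / (1000 × 9.81) = 60.65 m.
Total head at BH-1: h = z + ψ = 135.97 + 60.65 = 196.62 m.
Pressure head at BH-6: ψ = P/(ρg) = 822.4×1000 / (1000 × 9.81) = 83.83 m.
Total head at BH-6: h = z + ψ = 120.68 + 83.83 = 204.51 m.
Head difference: h(BH-1) − h(BH-6) = 196.62 − 204.51 = -7.89 m.
Hydraulic gradient: i = |Δh| / L = 7.89 / 2096 = 0.00376.
Flow is from higher to lower head: from BH-6 toward BH-1, i.e. toward the west.

i ≈ 0.00376; groundwater flows toward the west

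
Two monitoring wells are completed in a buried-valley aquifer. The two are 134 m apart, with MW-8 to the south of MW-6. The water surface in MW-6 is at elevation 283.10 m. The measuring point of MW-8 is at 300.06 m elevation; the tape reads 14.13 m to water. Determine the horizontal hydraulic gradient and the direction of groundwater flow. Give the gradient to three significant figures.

Total head at MW-6: h = 283.10 m (water level in the piezometer is the total head).
Total head at MW-8: h = 300.06 − 14.13 = 285.93 m.
Head difference: h(MW-6) − h(MW-8) = 283.10 − 285.93 = -2.83 m.
Hydraulic gradient: i = |Δh| / L = 2.83 / 134 = 0.0211.
Flow is from higher to lower head: from MW-8 toward MW-6, i.e. toward the north.

i ≈ 0.0211; groundwater flows toward the north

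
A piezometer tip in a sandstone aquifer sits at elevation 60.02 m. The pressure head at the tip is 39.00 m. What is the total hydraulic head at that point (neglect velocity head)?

h = z + ψ = 60.02 + 39.00 = 99.02 m.

h ≈ 99.02 m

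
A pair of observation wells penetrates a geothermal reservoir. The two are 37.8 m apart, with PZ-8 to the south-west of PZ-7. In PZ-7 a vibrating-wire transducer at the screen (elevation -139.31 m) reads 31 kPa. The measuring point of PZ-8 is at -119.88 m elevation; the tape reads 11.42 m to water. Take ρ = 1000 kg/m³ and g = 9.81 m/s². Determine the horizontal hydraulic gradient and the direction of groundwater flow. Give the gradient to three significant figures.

Pressure head at PZ-7: ψ = P/(ρg) = 31×1000 / (1000 × 9.81) = 3.16 m.
Total head at PZ-7: h = z + ψ = -139.31 + 3.16 = -136.15 m.
Total head at PZ-8: h = -119.88 − 11.42 = -131.30 m.
Head difference: h(PZ-7) − h(PZ-8) = -136.15 − (-131.30) = -4.85 m.
Hydraulic gradient: i = |Δh| / L = 4.85 / 37.8 = 0.128.
Flow is from higher to lower head: from PZ-8 toward PZ-7, i.e. toward the north-east.

i ≈ 0.128; groundwater flows toward the north-east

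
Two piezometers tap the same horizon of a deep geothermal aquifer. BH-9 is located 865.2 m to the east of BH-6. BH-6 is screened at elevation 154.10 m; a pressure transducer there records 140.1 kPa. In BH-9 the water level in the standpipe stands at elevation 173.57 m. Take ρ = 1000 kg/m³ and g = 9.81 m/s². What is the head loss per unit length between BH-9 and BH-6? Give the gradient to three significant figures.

Pressure head at BH-6: ψ = P/(ρg) = 140.1×1000 / (1000 × 9.81) = 14.28 m.
Total head at BH-6: h = z + ψ = 154.10 + 14.28 = 168.38 m.
Total head at BH-9: h = 173.57 m (water level in the piezometer is the total head).
Head difference: h(BH-6) − h(BH-9) = 168.38 − 173.57 = -5.19 m.
Hydraulic gradient: i = |Δh| / L = 5.19 / 865.2 = 0.00600.

i ≈ 0.00600 m/m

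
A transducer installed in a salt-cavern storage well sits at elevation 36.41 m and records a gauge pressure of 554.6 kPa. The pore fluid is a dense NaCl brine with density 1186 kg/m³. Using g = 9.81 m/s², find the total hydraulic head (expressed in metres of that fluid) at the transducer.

ψ = P/(ρg) = 554.6×1000 / (1186 × 9.81) = 47.67 m.
h = z + ψ = 36.41 + 47.67 = 84.08 m.

h ≈ 84.08 m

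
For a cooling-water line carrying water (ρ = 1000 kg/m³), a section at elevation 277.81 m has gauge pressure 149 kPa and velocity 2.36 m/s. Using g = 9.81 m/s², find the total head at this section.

Pressure head ψ = P/(ρg) = 149×1000 / (1000 × 9.81) = 15.19 m.
Velocity head = v²/(2g) = 2.36² / (2 × 9.81) = 0.284 m.
h = z + ψ + v²/(2g) = 277.81 + 15.19 + 0.284 = 293.28 m.

h ≈ 293.28 m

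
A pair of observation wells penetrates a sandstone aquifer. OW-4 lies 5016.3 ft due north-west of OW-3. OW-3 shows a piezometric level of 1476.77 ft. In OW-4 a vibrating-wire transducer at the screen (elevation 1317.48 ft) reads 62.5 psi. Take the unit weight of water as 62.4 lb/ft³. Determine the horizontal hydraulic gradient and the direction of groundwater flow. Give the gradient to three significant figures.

i ≈ 0.00300; groundwater flows toward the north-west

Total head at OW-3: h = 1476.77 ft (water level in the piezometer is the total head).
Pressure head at OW-4: ψ = 144·P/γ = 144 × 62.5 / 62.4 = 144.23 ft.
Total head at OW-4: h = z + ψ = 1317.48 + 144.23 = 1461.71 ft.
Head difference: h(OW-3) − h(OW-4) = 1476.77 − 1461.71 = 15.06 ft.
Hydraulic gradient: i = |Δh| / L = 15.06 / 5016.3 = 0.00300.
Flow is from higher to lower head: from OW-3 toward OW-4, i.e. toward the north-west.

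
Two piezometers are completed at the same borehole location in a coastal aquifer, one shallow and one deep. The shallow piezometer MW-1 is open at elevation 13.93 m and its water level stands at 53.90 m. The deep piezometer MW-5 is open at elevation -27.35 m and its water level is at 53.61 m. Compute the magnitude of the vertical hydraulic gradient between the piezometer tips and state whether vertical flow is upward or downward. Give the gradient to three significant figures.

Total head at MW-1: h = 53.90 m (water level in the standpipe).
Total head at MW-5: h = 53.61 m.
Δh = h(MW-1) − h(MW-5) = 53.90 − 53.61 = 0.29 m.
Vertical separation Δz = 13.93 − (-27.35) = 41.28 m.
|i_v| = |Δh| / Δz = 0.29 / 41.28 = 0.00703.
Head is higher in the shallow piezometer, so vertical flow is downward (recharge condition).

|i_v| ≈ 0.00703; vertical flow is downward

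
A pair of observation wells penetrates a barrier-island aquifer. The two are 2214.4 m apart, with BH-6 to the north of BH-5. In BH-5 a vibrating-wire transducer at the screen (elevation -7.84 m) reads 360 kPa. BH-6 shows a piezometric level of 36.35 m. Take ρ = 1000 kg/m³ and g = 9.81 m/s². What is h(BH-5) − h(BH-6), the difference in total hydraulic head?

Δh ≈ -7.49 m

Pressure head at BH-5: ψ = P/(ρg) = 360×1000 / (1000 × 9.81) = 36.70 m.
Total head at BH-5: h = z + ψ = -7.84 + 36.70 = 28.86 m.
Total head at BH-6: h = 36.35 m (water level in the piezometer is the total head).
Head difference: h(BH-5) − h(BH-6) = 28.86 − 36.35 = -7.49 m.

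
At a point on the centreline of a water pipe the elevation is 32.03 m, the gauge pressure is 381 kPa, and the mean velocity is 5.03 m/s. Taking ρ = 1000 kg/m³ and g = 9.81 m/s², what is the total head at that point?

Pressure head ψ = P/(ρg) = 381×1000 / (1000 × 9.81) = 38.84 m.
Velocity head = v²/(2g) = 5.03² / (2 × 9.81) = 1.290 m.
h = z + ψ + v²/(2g) = 32.03 + 38.84 + 1.290 = 72.16 m.

h ≈ 72.16 m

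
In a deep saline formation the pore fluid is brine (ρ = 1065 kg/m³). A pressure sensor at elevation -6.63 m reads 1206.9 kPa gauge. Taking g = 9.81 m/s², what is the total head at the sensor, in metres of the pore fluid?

h ≈ 108.89 m

ψ = P/(ρg) = 1206.9×1000 / (1065 × 9.81) = 115.52 m.
h = z + ψ = -6.63 + 115.52 = 108.89 m.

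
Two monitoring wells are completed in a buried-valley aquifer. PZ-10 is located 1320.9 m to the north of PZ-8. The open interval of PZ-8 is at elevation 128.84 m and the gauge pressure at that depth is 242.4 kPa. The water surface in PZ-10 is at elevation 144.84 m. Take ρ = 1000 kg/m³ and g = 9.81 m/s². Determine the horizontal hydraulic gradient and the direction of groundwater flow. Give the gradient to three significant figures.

Pressure head at PZ-8: ψ = P/(ρg) = 242.4×1000 / (1000 × 9.81) = 24.71 m.
Total head at PZ-8: h = z + ψ = 128.84 + 24.71 = 153.55 m.
Total head at PZ-10: h = 144.84 m (water level in the piezometer is the total head).
Head difference: h(PZ-8) − h(PZ-10) = 153.55 − 144.84 = 8.71 m.
Hydraulic gradient: i = |Δh| / L = 8.71 / 1320.9 = 0.00659.
Flow is from higher to lower head: from PZ-8 toward PZ-10, i.e. toward the north.

i ≈ 0.00659; groundwater flows toward the north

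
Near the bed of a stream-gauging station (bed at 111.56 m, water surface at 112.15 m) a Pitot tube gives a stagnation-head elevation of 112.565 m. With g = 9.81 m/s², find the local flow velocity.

v ≈ 2.85 m/s

Near the bed, under hydrostatic conditions, the piezometric head (z + ψ) equals the free-surface elevation, 112.15 m.
Velocity head = total − piezometric = 112.565 − 112.15 = 0.415 m.
v = √(2g·h_v) = √(2 × 9.81 × 0.415) = 2.85 m/s.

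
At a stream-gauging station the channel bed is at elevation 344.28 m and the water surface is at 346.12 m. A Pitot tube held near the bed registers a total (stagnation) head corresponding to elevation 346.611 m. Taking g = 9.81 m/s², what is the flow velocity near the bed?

v ≈ 3.10 m/s

Near the bed, under hydrostatic conditions, the piezometric head (z + ψ) equals the free-surface elevation, 346.12 m.
Velocity head = total − piezometric = 346.611 − 346.12 = 0.491 m.
v = √(2g·h_v) = √(2 × 9.81 × 0.491) = 3.10 m/s.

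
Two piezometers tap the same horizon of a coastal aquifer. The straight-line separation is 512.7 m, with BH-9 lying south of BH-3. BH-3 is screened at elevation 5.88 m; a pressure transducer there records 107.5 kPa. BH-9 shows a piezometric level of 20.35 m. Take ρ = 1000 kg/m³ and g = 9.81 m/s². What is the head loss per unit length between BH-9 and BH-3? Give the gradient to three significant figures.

i ≈ 0.00685 m/m

Pressure head at BH-3: ψ = P/(ρg) = 107.5×1000 / (1000 × 9.81) = 10.96 m.
Total head at BH-3: h = z + ψ = 5.88 + 10.96 = 16.84 m.
Total head at BH-9: h = 20.35 m (water level in the piezometer is the total head).
Head difference: h(BH-3) − h(BH-9) = 16.84 − 20.35 = -3.51 m.
Hydraulic gradient: i = |Δh| / L = 3.51 / 512.7 = 0.00685.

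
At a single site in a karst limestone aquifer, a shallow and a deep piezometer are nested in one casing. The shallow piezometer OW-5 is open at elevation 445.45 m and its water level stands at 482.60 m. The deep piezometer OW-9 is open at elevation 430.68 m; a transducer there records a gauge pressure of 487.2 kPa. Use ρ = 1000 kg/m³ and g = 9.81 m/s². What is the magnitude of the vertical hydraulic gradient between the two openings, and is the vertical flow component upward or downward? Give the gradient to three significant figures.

|i_v| ≈ 0.153; vertical flow is downward

Total head at OW-5: h = 482.60 m (water level in the standpipe).
Pressure head at OW-9: ψ = P/(ρg) = 487.2×1000 / (1000 × 9.81) = 49.66 m.
Total head at OW-9: h = z + ψ = 430.68 + 49.66 = 480.34 m.
Δh = h(OW-5) − h(OW-9) = 482.60 − 480.34 = 2.26 m.
Vertical separation Δz = 445.45 − 430.68 = 14.77 m.
|i_v| = |Δh| / Δz = 2.26 / 14.77 = 0.153.
Head is higher in the shallow piezometer, so vertical flow is downward (recharge condition).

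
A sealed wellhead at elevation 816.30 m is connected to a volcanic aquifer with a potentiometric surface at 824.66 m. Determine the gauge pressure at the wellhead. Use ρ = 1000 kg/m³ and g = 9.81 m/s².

Head above the cap: Δh = 824.66 − 816.30 = 8.36 m.
P = ρgΔh = 1000 × 9.81 × 8.36 = 82012 Pa ≈ 82.0 kPa.

P ≈ 82.0 kPa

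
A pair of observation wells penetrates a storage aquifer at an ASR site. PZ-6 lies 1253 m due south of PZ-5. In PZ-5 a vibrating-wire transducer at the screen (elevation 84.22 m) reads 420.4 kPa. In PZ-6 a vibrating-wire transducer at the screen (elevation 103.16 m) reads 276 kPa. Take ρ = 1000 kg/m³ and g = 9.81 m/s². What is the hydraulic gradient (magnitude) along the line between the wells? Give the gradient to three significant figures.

i ≈ 0.00337

Pressure head at PZ-5: ψ = P/(ρg) = 420.4×1000 / (1000 × 9.81) = 42.85 m.
Total head at PZ-5: h = z + ψ = 84.22 + 42.85 = 127.07 m.
Pressure head at PZ-6: ψ = P/(ρg) = 276×1000 / (1000 × 9.81) = 28.13 m.
Total head at PZ-6: h = z + ψ = 103.16 + 28.13 = 131.29 m.
Head difference: h(PZ-5) − h(PZ-6) = 127.07 − 131.29 = -4.22 m.
Hydraulic gradient: i = |Δh| / L = 4.22 / 1253 = 0.00337.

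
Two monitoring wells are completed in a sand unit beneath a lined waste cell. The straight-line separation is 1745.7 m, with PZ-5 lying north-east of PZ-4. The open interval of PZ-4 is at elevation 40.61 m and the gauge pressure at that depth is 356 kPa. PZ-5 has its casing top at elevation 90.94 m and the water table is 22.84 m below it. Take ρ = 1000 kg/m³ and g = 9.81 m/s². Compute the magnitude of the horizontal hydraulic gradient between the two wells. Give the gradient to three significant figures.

i ≈ 0.00504

Pressure head at PZ-4: ψ = P/(ρg) = 356×1000 / (1000 × 9.81) = 36.29 m.
Total head at PZ-4: h = z + ψ = 40.61 + 36.29 = 76.90 m.
Total head at PZ-5: h = 90.94 − 22.84 = 68.10 m.
Head difference: h(PZ-4) − h(PZ-5) = 76.90 − 68.10 = 8.80 m.
Hydraulic gradient: i = |Δh| / L = 8.80 / 1745.7 = 0.00504.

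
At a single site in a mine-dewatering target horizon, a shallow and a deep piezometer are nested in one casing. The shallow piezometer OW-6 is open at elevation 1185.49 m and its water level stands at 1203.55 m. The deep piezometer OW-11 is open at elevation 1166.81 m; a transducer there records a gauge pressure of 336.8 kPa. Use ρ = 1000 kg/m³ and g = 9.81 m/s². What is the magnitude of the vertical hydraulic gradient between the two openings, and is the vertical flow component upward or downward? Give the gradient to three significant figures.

|i_v| ≈ 0.129; vertical flow is downward

Total head at OW-6: h = 1203.55 m (water level in the standpipe).
Pressure head at OW-11: ψ = P/(ρg) = 336.8×1000 / (1000 × 9.81) = 34.33 m.
Total head at OW-11: h = z + ψ = 1166.81 + 34.33 = 1201.14 m.
Δh = h(OW-6) − h(OW-11) = 1203.55 − 1201.14 = 2.41 m.
Vertical separation Δz = 1185.49 − 1166.81 = 18.68 m.
|i_v| = |Δh| / Δz = 2.41 / 18.68 = 0.129.
Head is higher in the shallow piezometer, so vertical flow is downward (recharge condition).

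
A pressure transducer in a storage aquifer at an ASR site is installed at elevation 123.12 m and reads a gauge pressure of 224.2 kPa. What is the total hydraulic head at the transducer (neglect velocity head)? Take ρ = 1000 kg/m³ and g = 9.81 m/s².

h ≈ 145.97 m

ψ = P/(ρg) = 224.2×1000 / (1000 × 9.81) = 22.85 m.
h = z + ψ = 123.12 + 22.85 = 145.97 m.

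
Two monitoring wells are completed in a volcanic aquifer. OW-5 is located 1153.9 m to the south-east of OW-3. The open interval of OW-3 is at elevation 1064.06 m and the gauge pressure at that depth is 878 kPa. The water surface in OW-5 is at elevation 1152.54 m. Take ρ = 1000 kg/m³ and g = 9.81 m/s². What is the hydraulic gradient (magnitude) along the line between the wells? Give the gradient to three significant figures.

i ≈ 0.000884

Pressure head at OW-3: ψ = P/(ρg) = 878×1000 / (1000 × 9.81) = 89.50 m.
Total head at OW-3: h = z + ψ = 1064.06 + 89.50 = 1153.56 m.
Total head at OW-5: h = 1152.54 m (water level in the piezometer is the total head).
Head difference: h(OW-3) − h(OW-5) = 1153.56 − 1152.54 = 1.02 m.
Hydraulic gradient: i = |Δh| / L = 1.02 / 1153.9 = 0.000884.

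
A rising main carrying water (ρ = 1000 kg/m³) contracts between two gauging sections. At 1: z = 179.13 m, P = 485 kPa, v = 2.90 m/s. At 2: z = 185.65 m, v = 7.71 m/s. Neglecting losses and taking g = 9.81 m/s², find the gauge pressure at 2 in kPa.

Pressure head at 1: ψ₁ = P₁/(ρg) = 485×1000 / (1000 × 9.81) = 49.44 m.
Velocity heads: v₁²/2g = 2.90²/19.62 = 0.429 m; v₂²/2g = 7.71²/19.62 = 3.030 m.
Total head H = z₁ + ψ₁ + v₁²/2g = 179.13 + 49.44 + 0.429 = 229.00 m.
ψ₂ = H − z₂ − v₂²/2g = 229.00 − 185.65 − 3.030 = 40.32 m.
P₂ = ρgψ₂ = 1000 × 9.81 × 40.32 ≈ 396 kPa.

P₂ ≈ 396 kPa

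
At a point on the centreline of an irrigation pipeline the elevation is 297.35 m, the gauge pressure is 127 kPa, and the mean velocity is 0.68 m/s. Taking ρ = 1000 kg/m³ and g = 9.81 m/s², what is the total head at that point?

h ≈ 310.32 m

Pressure head ψ = P/(ρg) = 127×1000 / (1000 × 9.81) = 12.95 m.
Velocity head = v²/(2g) = 0.68² / (2 × 9.81) = 0.024 m.
h = z + ψ + v²/(2g) = 297.35 + 12.95 + 0.024 = 310.32 m.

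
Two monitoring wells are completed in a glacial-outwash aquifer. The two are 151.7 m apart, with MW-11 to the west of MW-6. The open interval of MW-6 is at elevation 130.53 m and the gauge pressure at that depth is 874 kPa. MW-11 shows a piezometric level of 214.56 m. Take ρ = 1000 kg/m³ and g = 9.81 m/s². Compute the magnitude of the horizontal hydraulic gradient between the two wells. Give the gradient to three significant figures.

i ≈ 0.0334

Pressure head at MW-6: ψ = P/(ρg) = 874×1000 / (1000 × 9.81) = 89.09 m.
Total head at MW-6: h = z + ψ = 130.53 + 89.09 = 219.62 m.
Total head at MW-11: h = 214.56 m (water level in the piezometer is the total head).
Head difference: h(MW-6) − h(MW-11) = 219.62 − 214.56 = 5.06 m.
Hydraulic gradient: i = |Δh| / L = 5.06 / 151.7 = 0.0334.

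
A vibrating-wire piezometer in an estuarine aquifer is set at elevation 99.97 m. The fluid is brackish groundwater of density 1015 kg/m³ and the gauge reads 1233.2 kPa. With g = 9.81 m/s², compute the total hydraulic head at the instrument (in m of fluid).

ψ = P/(ρg) = 1233.2×1000 / (1015 × 9.81) = 123.85 m.
h = z + ψ = 99.97 + 123.85 = 223.82 m.

h ≈ 223.82 m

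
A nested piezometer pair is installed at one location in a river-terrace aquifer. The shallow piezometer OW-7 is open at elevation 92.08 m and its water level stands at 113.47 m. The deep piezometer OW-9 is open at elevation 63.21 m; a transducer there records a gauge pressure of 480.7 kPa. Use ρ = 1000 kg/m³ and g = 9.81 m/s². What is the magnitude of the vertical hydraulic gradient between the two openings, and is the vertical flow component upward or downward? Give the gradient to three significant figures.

|i_v| ≈ 0.0436; vertical flow is downward

Total head at OW-7: h = 113.47 m (water level in the standpipe).
Pressure head at OW-9: ψ = P/(ρg) = 480.7×1000 / (1000 × 9.81) = 49.00 m.
Total head at OW-9: h = z + ψ = 63.21 + 49.00 = 112.21 m.
Δh = h(OW-7) − h(OW-9) = 113.47 − 112.21 = 1.26 m.
Vertical separation Δz = 92.08 − 63.21 = 28.87 m.
|i_v| = |Δh| / Δz = 1.26 / 28.87 = 0.0436.
Head is higher in the shallow piezometer, so vertical flow is downward (recharge condition).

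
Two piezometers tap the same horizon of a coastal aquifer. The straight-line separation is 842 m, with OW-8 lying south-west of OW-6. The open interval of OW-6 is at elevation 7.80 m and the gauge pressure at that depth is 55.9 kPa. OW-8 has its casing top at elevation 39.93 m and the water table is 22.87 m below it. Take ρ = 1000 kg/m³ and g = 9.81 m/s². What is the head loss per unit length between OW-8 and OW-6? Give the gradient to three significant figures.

Pressure head at OW-6: ψ = P/(ρg) = 55.9×1000 / (1000 × 9.81) = 5.70 m.
Total head at OW-6: h = z + ψ = 7.80 + 5.70 = 13.50 m.
Total head at OW-8: h = 39.93 − 22.87 = 17.06 m.
Head difference: h(OW-6) − h(OW-8) = 13.50 − 17.06 = -3.56 m.
Hydraulic gradient: i = |Δh| / L = 3.56 / 842 = 0.00423.

i ≈ 0.00423 m/m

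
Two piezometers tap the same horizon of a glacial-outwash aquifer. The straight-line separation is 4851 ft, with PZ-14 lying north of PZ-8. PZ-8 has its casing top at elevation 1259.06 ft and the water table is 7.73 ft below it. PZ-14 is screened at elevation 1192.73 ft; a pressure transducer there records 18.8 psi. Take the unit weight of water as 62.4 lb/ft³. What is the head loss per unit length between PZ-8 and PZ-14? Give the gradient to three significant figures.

i ≈ 0.00314 ft/ft

Total head at PZ-8: h = 1259.06 − 7.73 = 1251.33 ft.
Pressure head at PZ-14: ψ = 144·P/γ = 144 × 18.8 / 62.4 = 43.38 ft.
Total head at PZ-14: h = z + ψ = 1192.73 + 43.38 = 1236.11 ft.
Head difference: h(PZ-8) − h(PZ-14) = 1251.33 − 1236.11 = 15.22 ft.
Hydraulic gradient: i = |Δh| / L = 15.22 / 4851 = 0.00314.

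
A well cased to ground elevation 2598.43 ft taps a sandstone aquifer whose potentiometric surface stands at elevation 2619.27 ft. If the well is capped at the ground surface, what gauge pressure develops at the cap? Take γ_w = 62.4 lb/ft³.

Head above the cap: Δh = 2619.27 − 2598.43 = 20.84 ft.
P = γΔh/144 = 62.4 × 20.84 / 144 = 9.03 psi.

P ≈ 9.03 psi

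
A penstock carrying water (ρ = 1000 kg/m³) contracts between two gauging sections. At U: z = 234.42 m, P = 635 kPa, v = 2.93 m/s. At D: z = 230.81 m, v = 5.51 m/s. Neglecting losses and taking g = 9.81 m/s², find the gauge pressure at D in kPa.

Pressure head at U: ψ₁ = P₁/(ρg) = 635×1000 / (1000 × 9.81) = 64.73 m.
Velocity heads: v₁²/2g = 2.93²/19.62 = 0.438 m; v₂²/2g = 5.51²/19.62 = 1.547 m.
Total head H = z₁ + ψ₁ + v₁²/2g = 234.42 + 64.73 + 0.438 = 299.59 m.
ψ₂ = H − z₂ − v₂²/2g = 299.59 − 230.81 − 1.547 = 67.23 m.
P₂ = ρgψ₂ = 1000 × 9.81 × 67.23 ≈ 660 kPa.

P₂ ≈ 660 kPa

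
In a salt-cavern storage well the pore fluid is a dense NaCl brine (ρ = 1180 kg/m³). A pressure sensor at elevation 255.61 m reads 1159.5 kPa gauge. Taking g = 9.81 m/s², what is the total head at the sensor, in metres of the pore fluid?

ψ = P/(ρg) = 1159.5×1000 / (1180 × 9.81) = 100.17 m.
h = z + ψ = 255.61 + 100.17 = 355.78 m.

h ≈ 355.78 m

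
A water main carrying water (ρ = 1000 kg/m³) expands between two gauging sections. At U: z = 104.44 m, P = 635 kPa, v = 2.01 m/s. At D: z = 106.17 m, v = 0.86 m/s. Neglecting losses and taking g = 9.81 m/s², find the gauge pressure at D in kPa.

P₂ ≈ 620 kPa

Pressure head at U: ψ₁ = P₁/(ρg) = 635×1000 / (1000 × 9.81) = 64.73 m.
Velocity heads: v₁²/2g = 2.01²/19.62 = 0.206 m; v₂²/2g = 0.86²/19.62 = 0.038 m.
Total head H = z₁ + ψ₁ + v₁²/2g = 104.44 + 64.73 + 0.206 = 169.38 m.
ψ₂ = H − z₂ − v₂²/2g = 169.38 − 106.17 − 0.038 = 63.17 m.
P₂ = ρgψ₂ = 1000 × 9.81 × 63.17 ≈ 620 kPa.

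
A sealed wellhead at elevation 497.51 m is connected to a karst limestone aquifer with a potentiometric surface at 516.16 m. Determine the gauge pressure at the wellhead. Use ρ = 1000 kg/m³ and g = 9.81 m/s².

Head above the cap: Δh = 516.16 − 497.51 = 18.65 m.
P = ρgΔh = 1000 × 9.81 × 18.65 = 182956 Pa ≈ 183 kPa.

P ≈ 183 kPa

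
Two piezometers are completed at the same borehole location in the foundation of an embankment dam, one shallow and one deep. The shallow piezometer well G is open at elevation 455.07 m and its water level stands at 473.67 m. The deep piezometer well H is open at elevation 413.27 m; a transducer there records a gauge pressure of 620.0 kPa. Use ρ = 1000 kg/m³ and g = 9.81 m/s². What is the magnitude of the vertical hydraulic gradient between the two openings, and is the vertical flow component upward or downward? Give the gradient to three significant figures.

|i_v| ≈ 0.0670; vertical flow is upward

Total head at well G: h = 473.67 m (water level in the standpipe).
Pressure head at well H: ψ = P/(ρg) = 620.0×1000 / (1000 × 9.81) = 63.20 m.
Total head at well H: h = z + ψ = 413.27 + 63.20 = 476.47 m.
Δh = h(well G) − h(well H) = 473.67 − 476.47 = -2.80 m.
Vertical separation Δz = 455.07 − 413.27 = 41.80 m.
|i_v| = |Δh| / Δz = 2.80 / 41.80 = 0.0670.
Head is higher in the deep piezometer, so vertical flow is upward (discharge condition).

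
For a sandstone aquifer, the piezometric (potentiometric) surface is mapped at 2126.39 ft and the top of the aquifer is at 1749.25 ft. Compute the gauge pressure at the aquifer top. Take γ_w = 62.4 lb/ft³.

Pressure head at the aquifer top: ψ = h − z = 2126.39 − 1749.25 = 377.14 ft.
P = γψ/144 = 62.4 × 377.14 / 144 = 163 psi.

P ≈ 163 psi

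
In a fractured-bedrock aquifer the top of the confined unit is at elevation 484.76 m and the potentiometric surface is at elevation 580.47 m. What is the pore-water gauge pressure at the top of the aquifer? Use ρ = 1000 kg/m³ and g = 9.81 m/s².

P ≈ 939 kPa

Pressure head at the aquifer top: ψ = h − z = 580.47 − 484.76 = 95.71 m.
P = ρgψ = 1000 × 9.81 × 95.71 = 938915 Pa ≈ 939 kPa.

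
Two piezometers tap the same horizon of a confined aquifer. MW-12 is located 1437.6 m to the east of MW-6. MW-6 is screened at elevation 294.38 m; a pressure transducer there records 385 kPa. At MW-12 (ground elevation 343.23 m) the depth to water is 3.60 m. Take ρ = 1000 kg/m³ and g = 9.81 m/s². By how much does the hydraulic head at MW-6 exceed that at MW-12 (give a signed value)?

Pressure head at MW-6: ψ = P/(ρg) = 385×1000 / (1000 × 9.81) = 39.25 m.
Total head at MW-6: h = z + ψ = 294.38 + 39.25 = 333.63 m.
Total head at MW-12: h = 343.23 − 3.60 = 339.63 m.
Head difference: h(MW-6) − h(MW-12) = 333.63 − 339.63 = -6.00 m.

Δh ≈ -6.00 m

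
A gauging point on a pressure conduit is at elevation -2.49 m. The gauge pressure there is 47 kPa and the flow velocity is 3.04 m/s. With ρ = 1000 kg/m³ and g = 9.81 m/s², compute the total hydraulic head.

h ≈ 2.77 m

Pressure head ψ = P/(ρg) = 47×1000 / (1000 × 9.81) = 4.79 m.
Velocity head = v²/(2g) = 3.04² / (2 × 9.81) = 0.471 m.
h = z + ψ + v²/(2g) = -2.49 + 4.79 + 0.471 = 2.77 m.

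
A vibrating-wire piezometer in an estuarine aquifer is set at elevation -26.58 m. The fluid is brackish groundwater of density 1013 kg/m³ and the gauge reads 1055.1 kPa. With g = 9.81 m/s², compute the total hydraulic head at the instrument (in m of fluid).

h ≈ 79.59 m

ψ = P/(ρg) = 1055.1×1000 / (1013 × 9.81) = 106.17 m.
h = z + ψ = -26.58 + 106.17 = 79.59 m.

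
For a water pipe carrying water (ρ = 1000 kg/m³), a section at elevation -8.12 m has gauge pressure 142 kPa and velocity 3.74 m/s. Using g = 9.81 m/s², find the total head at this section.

Pressure head ψ = P/(ρg) = 142×1000 / (1000 × 9.81) = 14.48 m.
Velocity head = v²/(2g) = 3.74² / (2 × 9.81) = 0.713 m.
h = z + ψ + v²/(2g) = -8.12 + 14.48 + 0.713 = 7.07 m.

h ≈ 7.07 m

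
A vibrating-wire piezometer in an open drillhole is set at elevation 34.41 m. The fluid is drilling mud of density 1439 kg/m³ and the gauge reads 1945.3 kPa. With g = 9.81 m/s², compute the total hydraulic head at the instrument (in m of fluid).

h ≈ 172.21 m

ψ = P/(ρg) = 1945.3×1000 / (1439 × 9.81) = 137.80 m.
h = z + ψ = 34.41 + 137.80 = 172.21 m.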